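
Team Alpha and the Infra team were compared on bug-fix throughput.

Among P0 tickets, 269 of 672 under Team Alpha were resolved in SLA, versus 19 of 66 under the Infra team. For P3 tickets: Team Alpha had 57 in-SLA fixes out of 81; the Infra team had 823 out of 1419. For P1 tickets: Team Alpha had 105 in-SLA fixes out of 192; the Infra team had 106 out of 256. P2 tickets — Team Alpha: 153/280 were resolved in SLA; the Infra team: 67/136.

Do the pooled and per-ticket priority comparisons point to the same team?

No

P0: Team Alpha 269/672 = 40.0%, the Infra team 19/66 = 28.8% → Team Alpha
P3: Team Alpha 57/81 = 70.4%, the Infra team 823/1419 = 58.0% → Team Alpha
P1: Team Alpha 105/192 = 54.7%, the Infra team 106/256 = 41.4% → Team Alpha
P2: Team Alpha 153/280 = 54.6%, the Infra team 67/136 = 49.3% → Team Alpha
Overall: Team Alpha 584/1225 = 47.7%, the Infra team 1015/1877 = 54.1% → the Infra team
Team Alpha wins each ticket group but the Infra team wins overall — the comparison reverses. Team Alpha's tickets skew toward P0, which has a lower base rate.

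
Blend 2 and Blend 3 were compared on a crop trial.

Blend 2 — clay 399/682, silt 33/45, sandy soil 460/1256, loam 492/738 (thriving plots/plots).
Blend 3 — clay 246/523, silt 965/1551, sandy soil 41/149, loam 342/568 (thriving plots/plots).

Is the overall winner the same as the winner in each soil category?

Clay: Blend 2 399/682 = 58.5%, Blend 3 246/523 = 47.0% → Blend 2
Silt: Blend 2 33/45 = 73.3%, Blend 3 965/1551 = 62.2% → Blend 2
Sandy soil: Blend 2 460/1256 = 36.6%, Blend 3 41/149 = 27.5% → Blend 2
Loam: Blend 2 492/738 = 66.7%, Blend 3 342/568 = 60.2% → Blend 2
Overall: Blend 2 1384/2721 = 50.9%, Blend 3 1594/2791 = 57.1% → Blend 3
Blend 2 wins each soil group but Blend 3 wins overall — the comparison reverses. Blend 2's plots skew toward sandy soil, which has a lower base rate.

No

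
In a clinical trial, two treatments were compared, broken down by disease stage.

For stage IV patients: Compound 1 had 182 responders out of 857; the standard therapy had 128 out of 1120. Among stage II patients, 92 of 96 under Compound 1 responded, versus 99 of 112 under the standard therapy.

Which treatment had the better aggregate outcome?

Compound 1

Stage IV: Compound 1 182/857 = 21.2%, the standard therapy 128/1120 = 11.4% → Compound 1
Stage II: Compound 1 92/96 = 95.8%, the standard therapy 99/112 = 88.4% → Compound 1
Overall: Compound 1 274/953 = 28.8%, the standard therapy 227/1232 = 18.4% → Compound 1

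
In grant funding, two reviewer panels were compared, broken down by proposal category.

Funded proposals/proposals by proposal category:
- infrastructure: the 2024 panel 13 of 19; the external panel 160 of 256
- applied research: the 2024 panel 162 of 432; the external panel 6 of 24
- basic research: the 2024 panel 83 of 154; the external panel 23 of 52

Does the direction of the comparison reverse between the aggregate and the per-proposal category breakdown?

Yes

Infrastructure: the 2024 panel 13/19 = 68.4%, the external panel 160/256 = 62.5% → the 2024 panel
Applied research: the 2024 panel 162/432 = 37.5%, the external panel 6/24 = 25.0% → the 2024 panel
Basic research: the 2024 panel 83/154 = 53.9%, the external panel 23/52 = 44.2% → the 2024 panel
Overall: the 2024 panel 258/605 = 42.6%, the external panel 189/332 = 56.9% → the external panel
The 2024 panel wins each proposal group but the external panel wins overall — the comparison reverses. The 2024 panel's proposals skew toward applied research, which has a lower base rate.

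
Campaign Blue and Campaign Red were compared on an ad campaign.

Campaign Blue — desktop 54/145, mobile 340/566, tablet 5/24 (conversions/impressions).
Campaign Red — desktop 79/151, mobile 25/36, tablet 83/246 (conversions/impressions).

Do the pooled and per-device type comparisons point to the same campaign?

Desktop: Campaign Blue 54/145 = 37.2%, Campaign Red 79/151 = 52.3% → Campaign Red
Mobile: Campaign Blue 340/566 = 60.1%, Campaign Red 25/36 = 69.4% → Campaign Red
Tablet: Campaign Blue 5/24 = 20.8%, Campaign Red 83/246 = 33.7% → Campaign Red
Overall: Campaign Blue 399/735 = 54.3%, Campaign Red 187/433 = 43.2% → Campaign Blue
Campaign Red wins each device group but Campaign Blue wins overall — the comparison reverses. Campaign Red's impressions skew toward tablet, which has a lower base rate.

No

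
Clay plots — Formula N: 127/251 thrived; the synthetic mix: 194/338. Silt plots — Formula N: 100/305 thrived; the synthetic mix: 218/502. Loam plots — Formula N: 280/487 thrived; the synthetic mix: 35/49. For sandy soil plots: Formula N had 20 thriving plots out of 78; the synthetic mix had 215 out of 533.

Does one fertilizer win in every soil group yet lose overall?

Clay: Formula N 127/251 = 50.6%, the synthetic mix 194/338 = 57.4% → the synthetic mix
Silt: Formula N 100/305 = 32.8%, the synthetic mix 218/502 = 43.4% → the synthetic mix
Loam: Formula N 280/487 = 57.5%, the synthetic mix 35/49 = 71.4% → the synthetic mix
Sandy soil: Formula N 20/78 = 25.6%, the synthetic mix 215/533 = 40.3% → the synthetic mix
Overall: Formula N 527/1121 = 47.0%, the synthetic mix 662/1422 = 46.6% → Formula N
The synthetic mix wins each soil group but Formula N wins overall — the comparison reverses. The synthetic mix's plots skew toward sandy soil, which has a lower base rate.

Yes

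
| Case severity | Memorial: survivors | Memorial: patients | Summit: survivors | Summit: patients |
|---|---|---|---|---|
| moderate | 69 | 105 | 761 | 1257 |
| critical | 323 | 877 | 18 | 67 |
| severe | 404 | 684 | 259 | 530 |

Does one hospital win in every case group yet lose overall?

Yes

Moderate: Memorial 69/105 = 65.7%, Summit 761/1257 = 60.5% → Memorial
Critical: Memorial 323/877 = 36.8%, Summit 18/67 = 26.9% → Memorial
Severe: Memorial 404/684 = 59.1%, Summit 259/530 = 48.9% → Memorial
Overall: Memorial 796/1666 = 47.8%, Summit 1038/1854 = 56.0% → Summit
Memorial wins each case group but Summit wins overall — the comparison reverses. Memorial's patients skew toward critical, which has a lower base rate.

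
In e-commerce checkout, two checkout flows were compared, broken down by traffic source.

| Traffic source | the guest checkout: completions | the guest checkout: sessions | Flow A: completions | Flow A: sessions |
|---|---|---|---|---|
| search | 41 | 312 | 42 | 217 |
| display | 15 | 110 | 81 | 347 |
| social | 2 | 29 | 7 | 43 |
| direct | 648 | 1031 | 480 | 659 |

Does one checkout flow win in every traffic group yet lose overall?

Search: the guest checkout 41/312 = 13.1%, Flow A 42/217 = 19.4% → Flow A
Display: the guest checkout 15/110 = 13.6%, Flow A 81/347 = 23.3% → Flow A
Social: the guest checkout 2/29 = 6.9%, Flow A 7/43 = 16.3% → Flow A
Direct: the guest checkout 648/1031 = 62.9%, Flow A 480/659 = 72.8% → Flow A
Overall: the guest checkout 706/1482 = 47.6%, Flow A 610/1266 = 48.2% → Flow A
Flow A wins overall and in every traffic group — no reversal.

No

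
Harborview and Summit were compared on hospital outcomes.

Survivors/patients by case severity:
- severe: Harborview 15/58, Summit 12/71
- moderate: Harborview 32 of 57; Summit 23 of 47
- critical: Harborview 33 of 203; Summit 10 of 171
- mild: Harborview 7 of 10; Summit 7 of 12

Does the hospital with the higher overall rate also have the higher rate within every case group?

Severe: Harborview 15/58 = 25.9%, Summit 12/71 = 16.9% → Harborview
Moderate: Harborview 32/57 = 56.1%, Summit 23/47 = 48.9% → Harborview
Critical: Harborview 33/203 = 16.3%, Summit 10/171 = 5.8% → Harborview
Mild: Harborview 7/10 = 70.0%, Summit 7/12 = 58.3% → Harborview
Overall: Harborview 87/328 = 26.5%, Summit 52/301 = 17.3% → Harborview
Harborview wins overall and in every case group — no reversal.

Yes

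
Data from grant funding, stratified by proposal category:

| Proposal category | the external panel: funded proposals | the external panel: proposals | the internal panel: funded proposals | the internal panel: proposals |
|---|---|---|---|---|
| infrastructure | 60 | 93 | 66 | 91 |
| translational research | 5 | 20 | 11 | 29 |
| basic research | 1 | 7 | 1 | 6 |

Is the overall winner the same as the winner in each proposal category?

Yes

Infrastructure: the external panel 60/93 = 64.5%, the internal panel 66/91 = 72.5% → the internal panel
Translational research: the external panel 5/20 = 25.0%, the internal panel 11/29 = 37.9% → the internal panel
Basic research: the external panel 1/7 = 14.3%, the internal panel 1/6 = 16.7% → the internal panel
Overall: the external panel 66/120 = 55.0%, the internal panel 78/126 = 61.9% → the internal panel
The internal panel wins overall and in every proposal group — no reversal.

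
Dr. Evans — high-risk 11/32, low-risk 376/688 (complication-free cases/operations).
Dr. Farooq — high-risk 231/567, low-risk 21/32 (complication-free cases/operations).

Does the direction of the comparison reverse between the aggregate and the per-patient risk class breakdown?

High-risk: Dr. Evans 11/32 = 34.4%, Dr. Farooq 231/567 = 40.7% → Dr. Farooq
Low-risk: Dr. Evans 376/688 = 54.7%, Dr. Farooq 21/32 = 65.6% → Dr. Farooq
Overall: Dr. Evans 387/720 = 53.8%, Dr. Farooq 252/599 = 42.1% → Dr. Evans
Dr. Farooq wins each patient risk group but Dr. Evans wins overall — the comparison reverses. Dr. Farooq's operations skew toward high-risk, which has a lower base rate.

Yes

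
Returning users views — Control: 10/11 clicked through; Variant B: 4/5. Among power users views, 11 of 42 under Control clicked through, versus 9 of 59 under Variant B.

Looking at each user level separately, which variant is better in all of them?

Returning users: Control 10/11 = 90.9%, Variant B 4/5 = 80.0% → Control
Power users: Control 11/42 = 26.2%, Variant B 9/59 = 15.3% → Control
Control has the higher rate in both groups.

Control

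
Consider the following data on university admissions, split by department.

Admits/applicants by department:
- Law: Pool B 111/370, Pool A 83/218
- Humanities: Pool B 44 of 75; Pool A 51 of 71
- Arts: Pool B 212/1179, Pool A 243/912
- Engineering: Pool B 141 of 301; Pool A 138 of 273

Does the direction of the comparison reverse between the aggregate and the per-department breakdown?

Law: Pool B 111/370 = 30.0%, Pool A 83/218 = 38.1% → Pool A
Humanities: Pool B 44/75 = 58.7%, Pool A 51/71 = 71.8% → Pool A
Arts: Pool B 212/1179 = 18.0%, Pool A 243/912 = 26.6% → Pool A
Engineering: Pool B 141/301 = 46.8%, Pool A 138/273 = 50.5% → Pool A
Overall: Pool B 508/1925 = 26.4%, Pool A 515/1474 = 34.9% → Pool A
Pool A wins overall and in every department group — no reversal.

No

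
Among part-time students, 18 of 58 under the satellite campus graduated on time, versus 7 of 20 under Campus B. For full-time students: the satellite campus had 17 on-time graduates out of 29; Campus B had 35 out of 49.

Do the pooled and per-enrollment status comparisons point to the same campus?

Part-time: the satellite campus 18/58 = 31.0%, Campus B 7/20 = 35.0% → Campus B
Full-time: the satellite campus 17/29 = 58.6%, Campus B 35/49 = 71.4% → Campus B
Overall: the satellite campus 35/87 = 40.2%, Campus B 42/69 = 60.9% → Campus B
Campus B wins overall and in every enrollment group — no reversal.

Yes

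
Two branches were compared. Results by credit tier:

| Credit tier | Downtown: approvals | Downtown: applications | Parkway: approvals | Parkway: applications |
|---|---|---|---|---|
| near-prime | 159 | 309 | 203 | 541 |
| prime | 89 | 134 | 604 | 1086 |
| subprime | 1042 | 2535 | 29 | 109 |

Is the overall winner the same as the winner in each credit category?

No

Near-prime: Downtown 159/309 = 51.5%, Parkway 203/541 = 37.5% → Downtown
Prime: Downtown 89/134 = 66.4%, Parkway 604/1086 = 55.6% → Downtown
Subprime: Downtown 1042/2535 = 41.1%, Parkway 29/109 = 26.6% → Downtown
Overall: Downtown 1290/2978 = 43.3%, Parkway 836/1736 = 48.2% → Parkway
Downtown wins each credit group but Parkway wins overall — the comparison reverses. Downtown's applications skew toward subprime, which has a lower base rate.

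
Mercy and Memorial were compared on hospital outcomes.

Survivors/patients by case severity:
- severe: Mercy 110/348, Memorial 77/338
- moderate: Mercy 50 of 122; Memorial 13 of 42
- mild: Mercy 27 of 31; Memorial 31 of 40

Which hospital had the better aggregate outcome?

Mercy

Severe: Mercy 110/348 = 31.6%, Memorial 77/338 = 22.8% → Mercy
Moderate: Mercy 50/122 = 41.0%, Memorial 13/42 = 31.0% → Mercy
Mild: Mercy 27/31 = 87.1%, Memorial 31/40 = 77.5% → Mercy
Overall: Mercy 187/501 = 37.3%, Memorial 121/420 = 28.8% → Mercy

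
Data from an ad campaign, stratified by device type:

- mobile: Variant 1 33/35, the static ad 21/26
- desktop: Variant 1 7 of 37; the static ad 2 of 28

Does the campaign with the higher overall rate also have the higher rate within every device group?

Yes

Mobile: Variant 1 33/35 = 94.3%, the static ad 21/26 = 80.8% → Variant 1
Desktop: Variant 1 7/37 = 18.9%, the static ad 2/28 = 7.1% → Variant 1
Overall: Variant 1 40/72 = 55.6%, the static ad 23/54 = 42.6% → Variant 1
Variant 1 wins overall and in every device group — no reversal.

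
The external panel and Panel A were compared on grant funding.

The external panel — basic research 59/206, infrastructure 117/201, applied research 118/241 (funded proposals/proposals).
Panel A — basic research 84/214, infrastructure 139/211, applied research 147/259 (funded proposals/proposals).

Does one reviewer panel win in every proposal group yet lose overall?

No

Basic research: the external panel 59/206 = 28.6%, Panel A 84/214 = 39.3% → Panel A
Infrastructure: the external panel 117/201 = 58.2%, Panel A 139/211 = 65.9% → Panel A
Applied research: the external panel 118/241 = 49.0%, Panel A 147/259 = 56.8% → Panel A
Overall: the external panel 294/648 = 45.4%, Panel A 370/684 = 54.1% → Panel A
Panel A wins overall and in every proposal group — no reversal.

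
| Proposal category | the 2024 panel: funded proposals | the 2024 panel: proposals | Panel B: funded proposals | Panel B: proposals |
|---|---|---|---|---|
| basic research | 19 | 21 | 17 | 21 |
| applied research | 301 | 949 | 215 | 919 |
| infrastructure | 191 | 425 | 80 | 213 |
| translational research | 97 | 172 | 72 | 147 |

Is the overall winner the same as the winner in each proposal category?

Yes

Basic research: the 2024 panel 19/21 = 90.5%, Panel B 17/21 = 81.0% → the 2024 panel
Applied research: the 2024 panel 301/949 = 31.7%, Panel B 215/919 = 23.4% → the 2024 panel
Infrastructure: the 2024 panel 191/425 = 44.9%, Panel B 80/213 = 37.6% → the 2024 panel
Translational research: the 2024 panel 97/172 = 56.4%, Panel B 72/147 = 49.0% → the 2024 panel
Overall: the 2024 panel 608/1567 = 38.8%, Panel B 384/1300 = 29.5% → the 2024 panel
The 2024 panel wins overall and in every proposal group — no reversal.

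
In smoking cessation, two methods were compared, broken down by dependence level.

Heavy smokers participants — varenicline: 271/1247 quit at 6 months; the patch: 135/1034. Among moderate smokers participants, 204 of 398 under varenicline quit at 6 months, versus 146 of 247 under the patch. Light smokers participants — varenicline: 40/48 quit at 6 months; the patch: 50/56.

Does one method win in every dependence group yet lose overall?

Heavy smokers: varenicline 271/1247 = 21.7%, the patch 135/1034 = 13.1% → varenicline
Moderate smokers: varenicline 204/398 = 51.3%, the patch 146/247 = 59.1% → the patch
Light smokers: varenicline 40/48 = 83.3%, the patch 50/56 = 89.3% → the patch
Overall: varenicline 515/1693 = 30.4%, the patch 331/1337 = 24.8% → varenicline
Neither sweeps: varenicline wins 1 of 3 groups, the patch wins 2. Varenicline wins overall but not every group — no Simpson reversal.

No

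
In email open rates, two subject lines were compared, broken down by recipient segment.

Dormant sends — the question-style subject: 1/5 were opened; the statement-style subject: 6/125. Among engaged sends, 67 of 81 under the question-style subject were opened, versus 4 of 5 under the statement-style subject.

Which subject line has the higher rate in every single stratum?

the question-style subject

Dormant: the question-style subject 1/5 = 20.0%, the statement-style subject 6/125 = 4.8% → the question-style subject
Engaged: the question-style subject 67/81 = 82.7%, the statement-style subject 4/5 = 80.0% → the question-style subject
The question-style subject has the higher rate in both groups.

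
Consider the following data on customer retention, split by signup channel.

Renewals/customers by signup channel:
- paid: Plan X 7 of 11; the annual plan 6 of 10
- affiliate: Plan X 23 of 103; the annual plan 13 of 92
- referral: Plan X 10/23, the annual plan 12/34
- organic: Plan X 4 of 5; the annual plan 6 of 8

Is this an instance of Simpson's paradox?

No

Paid: Plan X 7/11 = 63.6%, the annual plan 6/10 = 60.0% → Plan X
Affiliate: Plan X 23/103 = 22.3%, the annual plan 13/92 = 14.1% → Plan X
Referral: Plan X 10/23 = 43.5%, the annual plan 12/34 = 35.3% → Plan X
Organic: Plan X 4/5 = 80.0%, the annual plan 6/8 = 75.0% → Plan X
Overall: Plan X 44/142 = 31.0%, the annual plan 37/144 = 25.7% → Plan X
Plan X wins overall and in every signup group — no reversal.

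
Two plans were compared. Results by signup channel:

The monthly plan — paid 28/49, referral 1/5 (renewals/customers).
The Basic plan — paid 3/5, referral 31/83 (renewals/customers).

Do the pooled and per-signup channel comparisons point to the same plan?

No

Paid: the monthly plan 28/49 = 57.1%, the Basic plan 3/5 = 60.0% → the Basic plan
Referral: the monthly plan 1/5 = 20.0%, the Basic plan 31/83 = 37.3% → the Basic plan
Overall: the monthly plan 29/54 = 53.7%, the Basic plan 34/88 = 38.6% → the monthly plan
The Basic plan wins each signup group but the monthly plan wins overall — the comparison reverses. The Basic plan's customers skew toward referral, which has a lower base rate.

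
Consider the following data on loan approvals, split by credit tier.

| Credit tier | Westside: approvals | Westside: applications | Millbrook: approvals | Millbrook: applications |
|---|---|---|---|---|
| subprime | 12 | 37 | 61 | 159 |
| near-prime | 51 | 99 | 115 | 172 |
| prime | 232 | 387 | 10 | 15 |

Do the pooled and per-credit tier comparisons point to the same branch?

Subprime: Westside 12/37 = 32.4%, Millbrook 61/159 = 38.4% → Millbrook
Near-prime: Westside 51/99 = 51.5%, Millbrook 115/172 = 66.9% → Millbrook
Prime: Westside 232/387 = 59.9%, Millbrook 10/15 = 66.7% → Millbrook
Overall: Westside 295/523 = 56.4%, Millbrook 186/346 = 53.8% → Westside
Millbrook wins each credit group but Westside wins overall — the comparison reverses. Millbrook's applications skew toward subprime, which has a lower base rate.

No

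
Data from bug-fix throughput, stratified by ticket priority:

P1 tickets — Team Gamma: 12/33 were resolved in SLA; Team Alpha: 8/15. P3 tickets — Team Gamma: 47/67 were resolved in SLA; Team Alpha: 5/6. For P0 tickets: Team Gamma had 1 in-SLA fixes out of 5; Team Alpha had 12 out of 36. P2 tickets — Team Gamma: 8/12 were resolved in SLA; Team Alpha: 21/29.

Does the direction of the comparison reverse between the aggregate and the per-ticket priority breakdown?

P1: Team Gamma 12/33 = 36.4%, Team Alpha 8/15 = 53.3% → Team Alpha
P3: Team Gamma 47/67 = 70.1%, Team Alpha 5/6 = 83.3% → Team Alpha
P0: Team Gamma 1/5 = 20.0%, Team Alpha 12/36 = 33.3% → Team Alpha
P2: Team Gamma 8/12 = 66.7%, Team Alpha 21/29 = 72.4% → Team Alpha
Overall: Team Gamma 68/117 = 58.1%, Team Alpha 46/86 = 53.5% → Team Gamma
Team Alpha wins each ticket group but Team Gamma wins overall — the comparison reverses. Team Alpha's tickets skew toward P0, which has a lower base rate.

Yes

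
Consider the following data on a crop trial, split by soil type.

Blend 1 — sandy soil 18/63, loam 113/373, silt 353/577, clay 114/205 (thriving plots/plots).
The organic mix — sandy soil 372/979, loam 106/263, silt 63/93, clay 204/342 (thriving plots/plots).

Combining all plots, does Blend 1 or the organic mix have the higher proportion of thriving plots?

Sandy soil: Blend 1 18/63 = 28.6%, the organic mix 372/979 = 38.0% → the organic mix
Loam: Blend 1 113/373 = 30.3%, the organic mix 106/263 = 40.3% → the organic mix
Silt: Blend 1 353/577 = 61.2%, the organic mix 63/93 = 67.7% → the organic mix
Clay: Blend 1 114/205 = 55.6%, the organic mix 204/342 = 59.6% → the organic mix
Overall: Blend 1 598/1218 = 49.1%, the organic mix 745/1677 = 44.4% → Blend 1
(The organic mix wins every soil group but Blend 1 wins overall — the organic mix's plots skew toward the low-rate sandy soil group.)

Blend 1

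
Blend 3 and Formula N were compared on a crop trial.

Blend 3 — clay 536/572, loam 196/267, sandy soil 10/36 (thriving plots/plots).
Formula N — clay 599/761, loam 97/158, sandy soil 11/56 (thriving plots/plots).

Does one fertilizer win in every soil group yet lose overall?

No

Clay: Blend 3 536/572 = 93.7%, Formula N 599/761 = 78.7% → Blend 3
Loam: Blend 3 196/267 = 73.4%, Formula N 97/158 = 61.4% → Blend 3
Sandy soil: Blend 3 10/36 = 27.8%, Formula N 11/56 = 19.6% → Blend 3
Overall: Blend 3 742/875 = 84.8%, Formula N 707/975 = 72.5% → Blend 3
Blend 3 wins overall and in every soil group — no reversal.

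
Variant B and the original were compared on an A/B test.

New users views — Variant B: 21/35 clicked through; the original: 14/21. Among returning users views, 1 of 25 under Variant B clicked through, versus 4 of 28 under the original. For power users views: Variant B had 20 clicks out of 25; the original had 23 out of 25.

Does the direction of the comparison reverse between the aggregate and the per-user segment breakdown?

New users: Variant B 21/35 = 60.0%, the original 14/21 = 66.7% → the original
Returning users: Variant B 1/25 = 4.0%, the original 4/28 = 14.3% → the original
Power users: Variant B 20/25 = 80.0%, the original 23/25 = 92.0% → the original
Overall: Variant B 42/85 = 49.4%, the original 41/74 = 55.4% → the original
The original wins overall and in every user group — no reversal.

No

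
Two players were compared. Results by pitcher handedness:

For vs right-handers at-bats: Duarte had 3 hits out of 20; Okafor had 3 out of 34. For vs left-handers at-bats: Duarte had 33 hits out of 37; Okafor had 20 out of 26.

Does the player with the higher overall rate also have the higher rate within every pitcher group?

Vs right-handers: Duarte 3/20 = 15.0%, Okafor 3/34 = 8.8% → Duarte
Vs left-handers: Duarte 33/37 = 89.2%, Okafor 20/26 = 76.9% → Duarte
Overall: Duarte 36/57 = 63.2%, Okafor 23/60 = 38.3% → Duarte
Duarte wins overall and in every pitcher group — no reversal.

Yes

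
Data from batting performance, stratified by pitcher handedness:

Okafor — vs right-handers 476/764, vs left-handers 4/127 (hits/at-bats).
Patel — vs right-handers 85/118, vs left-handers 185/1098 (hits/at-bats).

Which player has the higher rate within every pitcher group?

Vs right-handers: Okafor 476/764 = 62.3%, Patel 85/118 = 72.0% → Patel
Vs left-handers: Okafor 4/127 = 3.1%, Patel 185/1098 = 16.8% → Patel
Patel has the higher rate in both groups.

Patel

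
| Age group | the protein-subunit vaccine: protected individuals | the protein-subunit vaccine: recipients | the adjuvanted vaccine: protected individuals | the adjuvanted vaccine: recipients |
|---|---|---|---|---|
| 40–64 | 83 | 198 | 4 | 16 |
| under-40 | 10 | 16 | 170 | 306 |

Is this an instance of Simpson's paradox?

Yes

40–64: the protein-subunit vaccine 83/198 = 41.9%, the adjuvanted vaccine 4/16 = 25.0% → the protein-subunit vaccine
Under-40: the protein-subunit vaccine 10/16 = 62.5%, the adjuvanted vaccine 170/306 = 55.6% → the protein-subunit vaccine
Overall: the protein-subunit vaccine 93/214 = 43.5%, the adjuvanted vaccine 174/322 = 54.0% → the adjuvanted vaccine
The protein-subunit vaccine wins each age group but the adjuvanted vaccine wins overall — the comparison reverses. The protein-subunit vaccine's recipients skew toward 40–64, which has a lower base rate.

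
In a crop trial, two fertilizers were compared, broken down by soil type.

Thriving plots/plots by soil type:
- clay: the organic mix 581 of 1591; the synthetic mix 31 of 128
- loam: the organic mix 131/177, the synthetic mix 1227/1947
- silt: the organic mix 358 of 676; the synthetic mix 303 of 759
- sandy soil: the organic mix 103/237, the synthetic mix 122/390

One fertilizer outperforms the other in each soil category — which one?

Clay: the organic mix 581/1591 = 36.5%, the synthetic mix 31/128 = 24.2% → the organic mix
Loam: the organic mix 131/177 = 74.0%, the synthetic mix 1227/1947 = 63.0% → the organic mix
Silt: the organic mix 358/676 = 53.0%, the synthetic mix 303/759 = 39.9% → the organic mix
Sandy soil: the organic mix 103/237 = 43.5%, the synthetic mix 122/390 = 31.3% → the organic mix
The organic mix has the higher rate in all 4 groups.

the organic mix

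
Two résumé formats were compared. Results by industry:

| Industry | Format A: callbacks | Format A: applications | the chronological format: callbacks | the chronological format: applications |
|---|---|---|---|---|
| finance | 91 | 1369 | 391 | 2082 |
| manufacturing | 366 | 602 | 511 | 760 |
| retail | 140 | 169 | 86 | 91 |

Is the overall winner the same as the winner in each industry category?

Finance: Format A 91/1369 = 6.6%, the chronological format 391/2082 = 18.8% → the chronological format
Manufacturing: Format A 366/602 = 60.8%, the chronological format 511/760 = 67.2% → the chronological format
Retail: Format A 140/169 = 82.8%, the chronological format 86/91 = 94.5% → the chronological format
Overall: Format A 597/2140 = 27.9%, the chronological format 988/2933 = 33.7% → the chronological format
The chronological format wins overall and in every industry group — no reversal.

Yes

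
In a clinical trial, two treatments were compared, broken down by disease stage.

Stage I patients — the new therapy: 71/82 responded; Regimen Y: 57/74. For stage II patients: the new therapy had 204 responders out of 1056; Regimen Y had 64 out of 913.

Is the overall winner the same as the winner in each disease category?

Yes

Stage I: the new therapy 71/82 = 86.6%, Regimen Y 57/74 = 77.0% → the new therapy
Stage II: the new therapy 204/1056 = 19.3%, Regimen Y 64/913 = 7.0% → the new therapy
Overall: the new therapy 275/1138 = 24.2%, Regimen Y 121/987 = 12.3% → the new therapy
The new therapy wins overall and in every disease group — no reversal.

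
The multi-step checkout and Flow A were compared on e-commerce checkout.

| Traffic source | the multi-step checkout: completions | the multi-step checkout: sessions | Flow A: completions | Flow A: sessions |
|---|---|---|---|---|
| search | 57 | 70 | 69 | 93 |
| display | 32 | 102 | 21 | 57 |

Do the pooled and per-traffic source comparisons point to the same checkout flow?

Search: the multi-step checkout 57/70 = 81.4%, Flow A 69/93 = 74.2% → the multi-step checkout
Display: the multi-step checkout 32/102 = 31.4%, Flow A 21/57 = 36.8% → Flow A
Overall: the multi-step checkout 89/172 = 51.7%, Flow A 90/150 = 60.0% → Flow A
Neither sweeps: the multi-step checkout wins 1 of 2 groups, Flow A wins 1. Flow A wins overall but not every group — no Simpson reversal.

No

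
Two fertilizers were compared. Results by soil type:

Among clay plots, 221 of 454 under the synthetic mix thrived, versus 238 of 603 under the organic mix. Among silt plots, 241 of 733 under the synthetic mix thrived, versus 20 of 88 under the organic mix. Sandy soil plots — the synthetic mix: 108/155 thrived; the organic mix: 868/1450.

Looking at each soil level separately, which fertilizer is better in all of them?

the synthetic mix

Clay: the synthetic mix 221/454 = 48.7%, the organic mix 238/603 = 39.5% → the synthetic mix
Silt: the synthetic mix 241/733 = 32.9%, the organic mix 20/88 = 22.7% → the synthetic mix
Sandy soil: the synthetic mix 108/155 = 69.7%, the organic mix 868/1450 = 59.9% → the synthetic mix
The synthetic mix has the higher rate in all 3 groups.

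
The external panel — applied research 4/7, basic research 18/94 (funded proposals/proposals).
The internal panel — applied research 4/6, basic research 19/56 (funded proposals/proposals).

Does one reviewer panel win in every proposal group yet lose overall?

No

Applied research: the external panel 4/7 = 57.1%, the internal panel 4/6 = 66.7% → the internal panel
Basic research: the external panel 18/94 = 19.1%, the internal panel 19/56 = 33.9% → the internal panel
Overall: the external panel 22/101 = 21.8%, the internal panel 23/62 = 37.1% → the internal panel
The internal panel wins overall and in every proposal group — no reversal.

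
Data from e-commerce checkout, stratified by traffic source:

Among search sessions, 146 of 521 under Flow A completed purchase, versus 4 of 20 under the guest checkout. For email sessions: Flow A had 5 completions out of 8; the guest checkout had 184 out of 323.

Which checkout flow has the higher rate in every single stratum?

Flow A

Search: Flow A 146/521 = 28.0%, the guest checkout 4/20 = 20.0% → Flow A
Email: Flow A 5/8 = 62.5%, the guest checkout 184/323 = 57.0% → Flow A
Flow A has the higher rate in both groups.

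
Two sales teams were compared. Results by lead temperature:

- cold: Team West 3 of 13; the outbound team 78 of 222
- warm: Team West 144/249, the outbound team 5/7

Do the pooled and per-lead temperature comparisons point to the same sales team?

No

Cold: Team West 3/13 = 23.1%, the outbound team 78/222 = 35.1% → the outbound team
Warm: Team West 144/249 = 57.8%, the outbound team 5/7 = 71.4% → the outbound team
Overall: Team West 147/262 = 56.1%, the outbound team 83/229 = 36.2% → Team West
The outbound team wins each lead group but Team West wins overall — the comparison reverses. The outbound team's leads skew toward cold, which has a lower base rate.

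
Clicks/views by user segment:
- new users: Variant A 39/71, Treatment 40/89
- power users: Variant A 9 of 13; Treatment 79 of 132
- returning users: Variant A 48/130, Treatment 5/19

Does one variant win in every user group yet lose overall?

New users: Variant A 39/71 = 54.9%, Treatment 40/89 = 44.9% → Variant A
Power users: Variant A 9/13 = 69.2%, Treatment 79/132 = 59.8% → Variant A
Returning users: Variant A 48/130 = 36.9%, Treatment 5/19 = 26.3% → Variant A
Overall: Variant A 96/214 = 44.9%, Treatment 124/240 = 51.7% → Treatment
Variant A wins each user group but Treatment wins overall — the comparison reverses. Variant A's views skew toward returning users, which has a lower base rate.

Yes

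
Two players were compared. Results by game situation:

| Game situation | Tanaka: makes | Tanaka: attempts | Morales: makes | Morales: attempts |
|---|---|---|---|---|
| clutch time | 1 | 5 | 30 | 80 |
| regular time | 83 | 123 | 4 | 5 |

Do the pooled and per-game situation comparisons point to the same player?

No

Clutch time: Tanaka 1/5 = 20.0%, Morales 30/80 = 37.5% → Morales
Regular time: Tanaka 83/123 = 67.5%, Morales 4/5 = 80.0% → Morales
Overall: Tanaka 84/128 = 65.6%, Morales 34/85 = 40.0% → Tanaka
Morales wins each game group but Tanaka wins overall — the comparison reverses. Morales's attempts skew toward clutch time, which has a lower base rate.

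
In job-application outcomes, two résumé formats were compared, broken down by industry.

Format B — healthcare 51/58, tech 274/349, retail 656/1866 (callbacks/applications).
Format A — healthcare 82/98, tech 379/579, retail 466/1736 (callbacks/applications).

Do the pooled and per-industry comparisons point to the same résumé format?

Healthcare: Format B 51/58 = 87.9%, Format A 82/98 = 83.7% → Format B
Tech: Format B 274/349 = 78.5%, Format A 379/579 = 65.5% → Format B
Retail: Format B 656/1866 = 35.2%, Format A 466/1736 = 26.8% → Format B
Overall: Format B 981/2273 = 43.2%, Format A 927/2413 = 38.4% → Format B
Format B wins overall and in every industry group — no reversal.

Yes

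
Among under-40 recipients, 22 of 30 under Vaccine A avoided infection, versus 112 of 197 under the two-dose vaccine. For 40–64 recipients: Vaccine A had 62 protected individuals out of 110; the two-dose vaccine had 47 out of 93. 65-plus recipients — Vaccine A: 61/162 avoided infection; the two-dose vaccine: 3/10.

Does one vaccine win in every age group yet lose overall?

Under-40: Vaccine A 22/30 = 73.3%, the two-dose vaccine 112/197 = 56.9% → Vaccine A
40–64: Vaccine A 62/110 = 56.4%, the two-dose vaccine 47/93 = 50.5% → Vaccine A
65-plus: Vaccine A 61/162 = 37.7%, the two-dose vaccine 3/10 = 30.0% → Vaccine A
Overall: Vaccine A 145/302 = 48.0%, the two-dose vaccine 162/300 = 54.0% → the two-dose vaccine
Vaccine A wins each age group but the two-dose vaccine wins overall — the comparison reverses. Vaccine A's recipients skew toward 65-plus, which has a lower base rate.

Yes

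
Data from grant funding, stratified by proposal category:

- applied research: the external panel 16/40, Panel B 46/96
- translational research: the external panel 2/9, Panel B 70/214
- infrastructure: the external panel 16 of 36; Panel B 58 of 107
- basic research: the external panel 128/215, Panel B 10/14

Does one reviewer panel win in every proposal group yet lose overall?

Yes

Applied research: the external panel 16/40 = 40.0%, Panel B 46/96 = 47.9% → Panel B
Translational research: the external panel 2/9 = 22.2%, Panel B 70/214 = 32.7% → Panel B
Infrastructure: the external panel 16/36 = 44.4%, Panel B 58/107 = 54.2% → Panel B
Basic research: the external panel 128/215 = 59.5%, Panel B 10/14 = 71.4% → Panel B
Overall: the external panel 162/300 = 54.0%, Panel B 184/431 = 42.7% → the external panel
Panel B wins each proposal group but the external panel wins overall — the comparison reverses. Panel B's proposals skew toward translational research, which has a lower base rate.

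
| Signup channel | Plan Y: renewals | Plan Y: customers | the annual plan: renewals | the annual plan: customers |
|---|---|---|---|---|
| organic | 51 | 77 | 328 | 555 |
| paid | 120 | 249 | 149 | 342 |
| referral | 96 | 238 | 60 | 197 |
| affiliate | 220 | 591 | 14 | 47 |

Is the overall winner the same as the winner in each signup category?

No

Organic: Plan Y 51/77 = 66.2%, the annual plan 328/555 = 59.1% → Plan Y
Paid: Plan Y 120/249 = 48.2%, the annual plan 149/342 = 43.6% → Plan Y
Referral: Plan Y 96/238 = 40.3%, the annual plan 60/197 = 30.5% → Plan Y
Affiliate: Plan Y 220/591 = 37.2%, the annual plan 14/47 = 29.8% → Plan Y
Overall: Plan Y 487/1155 = 42.2%, the annual plan 551/1141 = 48.3% → the annual plan
Plan Y wins each signup group but the annual plan wins overall — the comparison reverses. Plan Y's customers skew toward affiliate, which has a lower base rate.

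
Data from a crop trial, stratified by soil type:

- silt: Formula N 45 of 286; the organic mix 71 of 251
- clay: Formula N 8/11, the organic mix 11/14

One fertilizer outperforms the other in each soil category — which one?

the organic mix

Silt: Formula N 45/286 = 15.7%, the organic mix 71/251 = 28.3% → the organic mix
Clay: Formula N 8/11 = 72.7%, the organic mix 11/14 = 78.6% → the organic mix
The organic mix has the higher rate in both groups.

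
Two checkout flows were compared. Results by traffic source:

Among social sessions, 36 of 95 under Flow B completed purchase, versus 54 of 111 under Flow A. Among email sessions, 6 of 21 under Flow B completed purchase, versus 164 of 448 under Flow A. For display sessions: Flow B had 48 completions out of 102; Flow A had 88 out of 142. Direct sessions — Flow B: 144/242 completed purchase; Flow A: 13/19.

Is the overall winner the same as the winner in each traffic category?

Social: Flow B 36/95 = 37.9%, Flow A 54/111 = 48.6% → Flow A
Email: Flow B 6/21 = 28.6%, Flow A 164/448 = 36.6% → Flow A
Display: Flow B 48/102 = 47.1%, Flow A 88/142 = 62.0% → Flow A
Direct: Flow B 144/242 = 59.5%, Flow A 13/19 = 68.4% → Flow A
Overall: Flow B 234/460 = 50.9%, Flow A 319/720 = 44.3% → Flow B
Flow A wins each traffic group but Flow B wins overall — the comparison reverses. Flow A's sessions skew toward email, which has a lower base rate.

No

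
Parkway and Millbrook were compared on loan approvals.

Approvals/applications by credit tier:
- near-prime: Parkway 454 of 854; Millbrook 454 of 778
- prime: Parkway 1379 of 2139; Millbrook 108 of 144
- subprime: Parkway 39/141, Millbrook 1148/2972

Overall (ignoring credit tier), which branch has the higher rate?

Parkway

Near-prime: Parkway 454/854 = 53.2%, Millbrook 454/778 = 58.4% → Millbrook
Prime: Parkway 1379/2139 = 64.5%, Millbrook 108/144 = 75.0% → Millbrook
Subprime: Parkway 39/141 = 27.7%, Millbrook 1148/2972 = 38.6% → Millbrook
Overall: Parkway 1872/3134 = 59.7%, Millbrook 1710/3894 = 43.9% → Parkway
(Millbrook wins every credit group but Parkway wins overall — Millbrook's applications skew toward the low-rate subprime group.)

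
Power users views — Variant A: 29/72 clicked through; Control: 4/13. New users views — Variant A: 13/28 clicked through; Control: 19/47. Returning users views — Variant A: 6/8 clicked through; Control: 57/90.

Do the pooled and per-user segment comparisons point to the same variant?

Power users: Variant A 29/72 = 40.3%, Control 4/13 = 30.8% → Variant A
New users: Variant A 13/28 = 46.4%, Control 19/47 = 40.4% → Variant A
Returning users: Variant A 6/8 = 75.0%, Control 57/90 = 63.3% → Variant A
Overall: Variant A 48/108 = 44.4%, Control 80/150 = 53.3% → Control
Variant A wins each user group but Control wins overall — the comparison reverses. Variant A's views skew toward power users, which has a lower base rate.

No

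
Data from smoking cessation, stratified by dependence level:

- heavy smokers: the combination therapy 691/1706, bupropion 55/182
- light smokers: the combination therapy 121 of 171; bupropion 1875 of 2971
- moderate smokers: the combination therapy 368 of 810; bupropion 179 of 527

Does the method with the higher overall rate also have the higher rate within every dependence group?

Heavy smokers: the combination therapy 691/1706 = 40.5%, bupropion 55/182 = 30.2% → the combination therapy
Light smokers: the combination therapy 121/171 = 70.8%, bupropion 1875/2971 = 63.1% → the combination therapy
Moderate smokers: the combination therapy 368/810 = 45.4%, bupropion 179/527 = 34.0% → the combination therapy
Overall: the combination therapy 1180/2687 = 43.9%, bupropion 2109/3680 = 57.3% → bupropion
The combination therapy wins each dependence group but bupropion wins overall — the comparison reverses. The combination therapy's participants skew toward heavy smokers, which has a lower base rate.

No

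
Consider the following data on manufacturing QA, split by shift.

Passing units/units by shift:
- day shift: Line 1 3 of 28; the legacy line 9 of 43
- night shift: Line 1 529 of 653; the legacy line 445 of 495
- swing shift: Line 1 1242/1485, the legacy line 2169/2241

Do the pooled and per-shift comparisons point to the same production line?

Day shift: Line 1 3/28 = 10.7%, the legacy line 9/43 = 20.9% → the legacy line
Night shift: Line 1 529/653 = 81.0%, the legacy line 445/495 = 89.9% → the legacy line
Swing shift: Line 1 1242/1485 = 83.6%, the legacy line 2169/2241 = 96.8% → the legacy line
Overall: Line 1 1774/2166 = 81.9%, the legacy line 2623/2779 = 94.4% → the legacy line
The legacy line wins overall and in every shift group — no reversal.

Yes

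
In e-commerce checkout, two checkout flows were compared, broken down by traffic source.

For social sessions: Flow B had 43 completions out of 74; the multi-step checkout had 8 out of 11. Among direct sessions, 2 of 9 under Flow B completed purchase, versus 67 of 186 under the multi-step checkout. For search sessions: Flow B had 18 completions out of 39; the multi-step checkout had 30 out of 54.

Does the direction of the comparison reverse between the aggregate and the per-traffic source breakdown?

Social: Flow B 43/74 = 58.1%, the multi-step checkout 8/11 = 72.7% → the multi-step checkout
Direct: Flow B 2/9 = 22.2%, the multi-step checkout 67/186 = 36.0% → the multi-step checkout
Search: Flow B 18/39 = 46.2%, the multi-step checkout 30/54 = 55.6% → the multi-step checkout
Overall: Flow B 63/122 = 51.6%, the multi-step checkout 105/251 = 41.8% → Flow B
The multi-step checkout wins each traffic group but Flow B wins overall — the comparison reverses. The multi-step checkout's sessions skew toward direct, which has a lower base rate.

Yes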